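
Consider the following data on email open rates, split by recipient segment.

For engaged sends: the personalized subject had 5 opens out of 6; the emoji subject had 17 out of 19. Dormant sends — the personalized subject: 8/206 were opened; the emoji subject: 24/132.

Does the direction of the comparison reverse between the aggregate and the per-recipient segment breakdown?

No

Engaged: the personalized subject 5/6 = 83.3%, the emoji subject 17/19 = 89.5% → the emoji subject
Dormant: the personalized subject 8/206 = 3.9%, the emoji subject 24/132 = 18.2% → the emoji subject
Overall: the personalized subject 13/212 = 6.1%, the emoji subject 41/151 = 27.2% → the emoji subject
The emoji subject wins overall and in every recipient group — no reversal.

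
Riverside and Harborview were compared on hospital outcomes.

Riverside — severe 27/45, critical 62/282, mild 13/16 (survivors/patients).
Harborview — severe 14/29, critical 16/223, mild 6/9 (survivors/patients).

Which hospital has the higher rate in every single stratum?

Severe: Riverside 27/45 = 60.0%, Harborview 14/29 = 48.3% → Riverside
Critical: Riverside 62/282 = 22.0%, Harborview 16/223 = 7.2% → Riverside
Mild: Riverside 13/16 = 81.2%, Harborview 6/9 = 66.7% → Riverside
Riverside has the higher rate in all 3 groups.

Riverside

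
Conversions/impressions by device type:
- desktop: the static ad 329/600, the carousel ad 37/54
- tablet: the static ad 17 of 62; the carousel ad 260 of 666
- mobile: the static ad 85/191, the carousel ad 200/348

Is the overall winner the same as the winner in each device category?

No

Desktop: the static ad 329/600 = 54.8%, the carousel ad 37/54 = 68.5% → the carousel ad
Tablet: the static ad 17/62 = 27.4%, the carousel ad 260/666 = 39.0% → the carousel ad
Mobile: the static ad 85/191 = 44.5%, the carousel ad 200/348 = 57.5% → the carousel ad
Overall: the static ad 431/853 = 50.5%, the carousel ad 497/1068 = 46.5% → the static ad
The carousel ad wins each device group but the static ad wins overall — the comparison reverses. The carousel ad's impressions skew toward tablet, which has a lower base rate.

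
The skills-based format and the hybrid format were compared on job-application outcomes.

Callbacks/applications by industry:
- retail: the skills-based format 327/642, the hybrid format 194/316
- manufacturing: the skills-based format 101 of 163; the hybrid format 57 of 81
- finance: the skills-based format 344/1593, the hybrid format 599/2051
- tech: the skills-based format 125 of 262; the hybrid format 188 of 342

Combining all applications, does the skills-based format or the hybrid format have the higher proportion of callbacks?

the hybrid format

Retail: the skills-based format 327/642 = 50.9%, the hybrid format 194/316 = 61.4% → the hybrid format
Manufacturing: the skills-based format 101/163 = 62.0%, the hybrid format 57/81 = 70.4% → the hybrid format
Finance: the skills-based format 344/1593 = 21.6%, the hybrid format 599/2051 = 29.2% → the hybrid format
Tech: the skills-based format 125/262 = 47.7%, the hybrid format 188/342 = 55.0% → the hybrid format
Overall: the skills-based format 897/2660 = 33.7%, the hybrid format 1038/2790 = 37.2% → the hybrid format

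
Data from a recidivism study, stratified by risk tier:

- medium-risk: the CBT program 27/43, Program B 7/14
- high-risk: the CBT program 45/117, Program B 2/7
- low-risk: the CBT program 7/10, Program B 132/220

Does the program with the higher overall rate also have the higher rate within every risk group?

Medium-risk: the CBT program 27/43 = 62.8%, Program B 7/14 = 50.0% → the CBT program
High-risk: the CBT program 45/117 = 38.5%, Program B 2/7 = 28.6% → the CBT program
Low-risk: the CBT program 7/10 = 70.0%, Program B 132/220 = 60.0% → the CBT program
Overall: the CBT program 79/170 = 46.5%, Program B 141/241 = 58.5% → Program B
The CBT program wins each risk group but Program B wins overall — the comparison reverses. The CBT program's participants skew toward high-risk, which has a lower base rate.

No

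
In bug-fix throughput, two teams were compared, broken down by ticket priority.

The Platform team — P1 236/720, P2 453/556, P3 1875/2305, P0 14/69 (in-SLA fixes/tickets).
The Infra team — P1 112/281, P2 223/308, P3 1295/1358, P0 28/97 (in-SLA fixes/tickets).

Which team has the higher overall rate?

P1: the Platform team 236/720 = 32.8%, the Infra team 112/281 = 39.9% → the Infra team
P2: the Platform team 453/556 = 81.5%, the Infra team 223/308 = 72.4% → the Platform team
P3: the Platform team 1875/2305 = 81.3%, the Infra team 1295/1358 = 95.4% → the Infra team
P0: the Platform team 14/69 = 20.3%, the Infra team 28/97 = 28.9% → the Infra team
Overall: the Platform team 2578/3650 = 70.6%, the Infra team 1658/2044 = 81.1% → the Infra team
(Neither sweeps every ticket group, but the Infra team has the higher pooled rate.)

the Infra team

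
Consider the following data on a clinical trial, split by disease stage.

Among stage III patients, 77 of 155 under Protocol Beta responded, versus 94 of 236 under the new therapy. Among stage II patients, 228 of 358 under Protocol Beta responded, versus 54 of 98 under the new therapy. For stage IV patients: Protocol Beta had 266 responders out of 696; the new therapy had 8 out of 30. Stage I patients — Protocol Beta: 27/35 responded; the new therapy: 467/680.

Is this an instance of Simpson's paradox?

Yes

Stage III: Protocol Beta 77/155 = 49.7%, the new therapy 94/236 = 39.8% → Protocol Beta
Stage II: Protocol Beta 228/358 = 63.7%, the new therapy 54/98 = 55.1% → Protocol Beta
Stage IV: Protocol Beta 266/696 = 38.2%, the new therapy 8/30 = 26.7% → Protocol Beta
Stage I: Protocol Beta 27/35 = 77.1%, the new therapy 467/680 = 68.7% → Protocol Beta
Overall: Protocol Beta 598/1244 = 48.1%, the new therapy 623/1044 = 59.7% → the new therapy
Protocol Beta wins each disease group but the new therapy wins overall — the comparison reverses. Protocol Beta's patients skew toward stage IV, which has a lower base rate.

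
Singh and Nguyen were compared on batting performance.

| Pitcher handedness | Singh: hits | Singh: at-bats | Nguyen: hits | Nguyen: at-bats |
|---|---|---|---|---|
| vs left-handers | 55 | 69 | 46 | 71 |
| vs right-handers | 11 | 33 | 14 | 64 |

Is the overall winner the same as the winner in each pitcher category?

Yes

Vs left-handers: Singh 55/69 = 79.7%, Nguyen 46/71 = 64.8% → Singh
Vs right-handers: Singh 11/33 = 33.3%, Nguyen 14/64 = 21.9% → Singh
Overall: Singh 66/102 = 64.7%, Nguyen 60/135 = 44.4% → Singh
Singh wins overall and in every pitcher group — no reversal.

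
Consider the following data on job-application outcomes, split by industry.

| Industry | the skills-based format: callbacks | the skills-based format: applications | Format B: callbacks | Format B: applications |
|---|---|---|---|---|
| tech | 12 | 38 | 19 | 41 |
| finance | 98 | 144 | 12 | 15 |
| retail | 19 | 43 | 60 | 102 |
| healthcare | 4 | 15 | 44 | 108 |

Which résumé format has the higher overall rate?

the skills-based format

Tech: the skills-based format 12/38 = 31.6%, Format B 19/41 = 46.3% → Format B
Finance: the skills-based format 98/144 = 68.1%, Format B 12/15 = 80.0% → Format B
Retail: the skills-based format 19/43 = 44.2%, Format B 60/102 = 58.8% → Format B
Healthcare: the skills-based format 4/15 = 26.7%, Format B 44/108 = 40.7% → Format B
Overall: the skills-based format 133/240 = 55.4%, Format B 135/266 = 50.8% → the skills-based format
(Format B wins every industry group but the skills-based format wins overall — Format B's applications skew toward the low-rate healthcare group.)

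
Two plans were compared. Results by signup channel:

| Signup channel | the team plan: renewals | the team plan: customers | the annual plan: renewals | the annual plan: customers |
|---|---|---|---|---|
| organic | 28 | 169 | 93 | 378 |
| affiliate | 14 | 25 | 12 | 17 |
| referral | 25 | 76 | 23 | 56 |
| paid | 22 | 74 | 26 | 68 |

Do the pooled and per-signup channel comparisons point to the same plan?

Organic: the team plan 28/169 = 16.6%, the annual plan 93/378 = 24.6% → the annual plan
Affiliate: the team plan 14/25 = 56.0%, the annual plan 12/17 = 70.6% → the annual plan
Referral: the team plan 25/76 = 32.9%, the annual plan 23/56 = 41.1% → the annual plan
Paid: the team plan 22/74 = 29.7%, the annual plan 26/68 = 38.2% → the annual plan
Overall: the team plan 89/344 = 25.9%, the annual plan 154/519 = 29.7% → the annual plan
The annual plan wins overall and in every signup group — no reversal.

Yes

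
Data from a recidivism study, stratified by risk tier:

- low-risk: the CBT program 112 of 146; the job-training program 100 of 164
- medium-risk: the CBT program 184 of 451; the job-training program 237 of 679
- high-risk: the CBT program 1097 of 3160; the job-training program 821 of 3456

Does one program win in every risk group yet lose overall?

No

Low-risk: the CBT program 112/146 = 76.7%, the job-training program 100/164 = 61.0% → the CBT program
Medium-risk: the CBT program 184/451 = 40.8%, the job-training program 237/679 = 34.9% → the CBT program
High-risk: the CBT program 1097/3160 = 34.7%, the job-training program 821/3456 = 23.8% → the CBT program
Overall: the CBT program 1393/3757 = 37.1%, the job-training program 1158/4299 = 26.9% → the CBT program
The CBT program wins overall and in every risk group — no reversal.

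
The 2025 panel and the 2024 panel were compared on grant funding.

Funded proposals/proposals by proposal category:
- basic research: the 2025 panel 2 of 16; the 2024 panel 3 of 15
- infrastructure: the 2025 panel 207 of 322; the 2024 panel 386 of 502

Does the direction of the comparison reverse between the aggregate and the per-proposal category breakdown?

No

Basic research: the 2025 panel 2/16 = 12.5%, the 2024 panel 3/15 = 20.0% → the 2024 panel
Infrastructure: the 2025 panel 207/322 = 64.3%, the 2024 panel 386/502 = 76.9% → the 2024 panel
Overall: the 2025 panel 209/338 = 61.8%, the 2024 panel 389/517 = 75.2% → the 2024 panel
The 2024 panel wins overall and in every proposal group — no reversal.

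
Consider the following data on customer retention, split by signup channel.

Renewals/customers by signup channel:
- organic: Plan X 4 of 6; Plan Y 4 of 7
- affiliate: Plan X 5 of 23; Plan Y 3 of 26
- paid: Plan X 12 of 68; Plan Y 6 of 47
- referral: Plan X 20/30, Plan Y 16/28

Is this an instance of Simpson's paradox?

No

Organic: Plan X 4/6 = 66.7%, Plan Y 4/7 = 57.1% → Plan X
Affiliate: Plan X 5/23 = 21.7%, Plan Y 3/26 = 11.5% → Plan X
Paid: Plan X 12/68 = 17.6%, Plan Y 6/47 = 12.8% → Plan X
Referral: Plan X 20/30 = 66.7%, Plan Y 16/28 = 57.1% → Plan X
Overall: Plan X 41/127 = 32.3%, Plan Y 29/108 = 26.9% → Plan X
Plan X wins overall and in every signup group — no reversal.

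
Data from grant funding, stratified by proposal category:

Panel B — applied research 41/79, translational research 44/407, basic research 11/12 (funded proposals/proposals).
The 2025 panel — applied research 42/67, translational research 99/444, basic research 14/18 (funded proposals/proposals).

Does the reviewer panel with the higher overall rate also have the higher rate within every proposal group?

Applied research: Panel B 41/79 = 51.9%, the 2025 panel 42/67 = 62.7% → the 2025 panel
Translational research: Panel B 44/407 = 10.8%, the 2025 panel 99/444 = 22.3% → the 2025 panel
Basic research: Panel B 11/12 = 91.7%, the 2025 panel 14/18 = 77.8% → Panel B
Overall: Panel B 96/498 = 19.3%, the 2025 panel 155/529 = 29.3% → the 2025 panel
Neither sweeps: Panel B wins 1 of 3 groups, the 2025 panel wins 2. The 2025 panel wins overall but not every group — no Simpson reversal.

No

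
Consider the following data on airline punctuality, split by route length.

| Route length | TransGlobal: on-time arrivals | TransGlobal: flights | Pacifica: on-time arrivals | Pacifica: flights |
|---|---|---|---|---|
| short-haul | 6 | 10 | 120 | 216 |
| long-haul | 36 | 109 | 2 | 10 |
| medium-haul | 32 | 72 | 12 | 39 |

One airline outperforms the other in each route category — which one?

Short-haul: TransGlobal 6/10 = 60.0%, Pacifica 120/216 = 55.6% → TransGlobal
Long-haul: TransGlobal 36/109 = 33.0%, Pacifica 2/10 = 20.0% → TransGlobal
Medium-haul: TransGlobal 32/72 = 44.4%, Pacifica 12/39 = 30.8% → TransGlobal
TransGlobal has the higher rate in all 3 groups.

TransGlobal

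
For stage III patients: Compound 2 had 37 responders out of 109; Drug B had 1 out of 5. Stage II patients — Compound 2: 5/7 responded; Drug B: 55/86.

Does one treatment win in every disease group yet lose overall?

Yes

Stage III: Compound 2 37/109 = 33.9%, Drug B 1/5 = 20.0% → Compound 2
Stage II: Compound 2 5/7 = 71.4%, Drug B 55/86 = 64.0% → Compound 2
Overall: Compound 2 42/116 = 36.2%, Drug B 56/91 = 61.5% → Drug B
Compound 2 wins each disease group but Drug B wins overall — the comparison reverses. Compound 2's patients skew toward stage III, which has a lower base rate.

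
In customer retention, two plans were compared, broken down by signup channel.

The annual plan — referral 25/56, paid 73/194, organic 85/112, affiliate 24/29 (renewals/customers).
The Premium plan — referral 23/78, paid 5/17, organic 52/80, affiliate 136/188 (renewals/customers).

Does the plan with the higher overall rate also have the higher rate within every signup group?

Referral: the annual plan 25/56 = 44.6%, the Premium plan 23/78 = 29.5% → the annual plan
Paid: the annual plan 73/194 = 37.6%, the Premium plan 5/17 = 29.4% → the annual plan
Organic: the annual plan 85/112 = 75.9%, the Premium plan 52/80 = 65.0% → the annual plan
Affiliate: the annual plan 24/29 = 82.8%, the Premium plan 136/188 = 72.3% → the annual plan
Overall: the annual plan 207/391 = 52.9%, the Premium plan 216/363 = 59.5% → the Premium plan
The annual plan wins each signup group but the Premium plan wins overall — the comparison reverses. The annual plan's customers skew toward paid, which has a lower base rate.

No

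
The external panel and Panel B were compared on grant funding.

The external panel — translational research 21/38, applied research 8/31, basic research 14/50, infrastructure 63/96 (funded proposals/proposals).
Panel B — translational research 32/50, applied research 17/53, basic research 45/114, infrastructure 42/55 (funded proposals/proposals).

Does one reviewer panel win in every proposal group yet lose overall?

No

Translational research: the external panel 21/38 = 55.3%, Panel B 32/50 = 64.0% → Panel B
Applied research: the external panel 8/31 = 25.8%, Panel B 17/53 = 32.1% → Panel B
Basic research: the external panel 14/50 = 28.0%, Panel B 45/114 = 39.5% → Panel B
Infrastructure: the external panel 63/96 = 65.6%, Panel B 42/55 = 76.4% → Panel B
Overall: the external panel 106/215 = 49.3%, Panel B 136/272 = 50.0% → Panel B
Panel B wins overall and in every proposal group — no reversal.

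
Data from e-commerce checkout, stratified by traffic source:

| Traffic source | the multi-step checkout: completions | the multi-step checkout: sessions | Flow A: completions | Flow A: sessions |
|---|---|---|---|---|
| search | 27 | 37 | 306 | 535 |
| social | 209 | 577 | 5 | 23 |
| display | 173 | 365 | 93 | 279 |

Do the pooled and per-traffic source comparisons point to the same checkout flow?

Search: the multi-step checkout 27/37 = 73.0%, Flow A 306/535 = 57.2% → the multi-step checkout
Social: the multi-step checkout 209/577 = 36.2%, Flow A 5/23 = 21.7% → the multi-step checkout
Display: the multi-step checkout 173/365 = 47.4%, Flow A 93/279 = 33.3% → the multi-step checkout
Overall: the multi-step checkout 409/979 = 41.8%, Flow A 404/837 = 48.3% → Flow A
The multi-step checkout wins each traffic group but Flow A wins overall — the comparison reverses. The multi-step checkout's sessions skew toward social, which has a lower base rate.

No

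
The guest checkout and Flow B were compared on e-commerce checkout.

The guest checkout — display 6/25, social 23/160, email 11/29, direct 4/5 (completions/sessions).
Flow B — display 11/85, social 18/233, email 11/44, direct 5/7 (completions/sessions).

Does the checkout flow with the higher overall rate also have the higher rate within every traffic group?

Display: the guest checkout 6/25 = 24.0%, Flow B 11/85 = 12.9% → the guest checkout
Social: the guest checkout 23/160 = 14.4%, Flow B 18/233 = 7.7% → the guest checkout
Email: the guest checkout 11/29 = 37.9%, Flow B 11/44 = 25.0% → the guest checkout
Direct: the guest checkout 4/5 = 80.0%, Flow B 5/7 = 71.4% → the guest checkout
Overall: the guest checkout 44/219 = 20.1%, Flow B 45/369 = 12.2% → the guest checkout
The guest checkout wins overall and in every traffic group — no reversal.

Yes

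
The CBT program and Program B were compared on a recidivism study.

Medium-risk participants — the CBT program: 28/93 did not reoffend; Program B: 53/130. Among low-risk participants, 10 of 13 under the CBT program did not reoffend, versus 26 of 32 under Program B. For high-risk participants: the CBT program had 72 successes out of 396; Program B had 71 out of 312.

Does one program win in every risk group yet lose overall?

Medium-risk: the CBT program 28/93 = 30.1%, Program B 53/130 = 40.8% → Program B
Low-risk: the CBT program 10/13 = 76.9%, Program B 26/32 = 81.2% → Program B
High-risk: the CBT program 72/396 = 18.2%, Program B 71/312 = 22.8% → Program B
Overall: the CBT program 110/502 = 21.9%, Program B 150/474 = 31.6% → Program B
Program B wins overall and in every risk group — no reversal.

No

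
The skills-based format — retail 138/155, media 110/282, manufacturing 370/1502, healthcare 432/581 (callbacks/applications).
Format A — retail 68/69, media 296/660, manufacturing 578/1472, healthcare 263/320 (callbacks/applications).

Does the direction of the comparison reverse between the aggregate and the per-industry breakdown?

No

Retail: the skills-based format 138/155 = 89.0%, Format A 68/69 = 98.6% → Format A
Media: the skills-based format 110/282 = 39.0%, Format A 296/660 = 44.8% → Format A
Manufacturing: the skills-based format 370/1502 = 24.6%, Format A 578/1472 = 39.3% → Format A
Healthcare: the skills-based format 432/581 = 74.4%, Format A 263/320 = 82.2% → Format A
Overall: the skills-based format 1050/2520 = 41.7%, Format A 1205/2521 = 47.8% → Format A
Format A wins overall and in every industry group — no reversal.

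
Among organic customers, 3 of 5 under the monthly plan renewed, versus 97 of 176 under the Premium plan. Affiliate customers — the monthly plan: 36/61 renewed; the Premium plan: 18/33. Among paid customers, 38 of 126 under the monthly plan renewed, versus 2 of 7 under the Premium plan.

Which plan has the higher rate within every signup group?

the monthly plan

Organic: the monthly plan 3/5 = 60.0%, the Premium plan 97/176 = 55.1% → the monthly plan
Affiliate: the monthly plan 36/61 = 59.0%, the Premium plan 18/33 = 54.5% → the monthly plan
Paid: the monthly plan 38/126 = 30.2%, the Premium plan 2/7 = 28.6% → the monthly plan
The monthly plan has the higher rate in all 3 groups.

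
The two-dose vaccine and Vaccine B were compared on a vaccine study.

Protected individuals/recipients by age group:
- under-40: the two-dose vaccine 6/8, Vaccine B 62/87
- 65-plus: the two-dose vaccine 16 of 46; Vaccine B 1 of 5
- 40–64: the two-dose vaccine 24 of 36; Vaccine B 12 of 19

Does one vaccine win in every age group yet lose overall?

Yes

Under-40: the two-dose vaccine 6/8 = 75.0%, Vaccine B 62/87 = 71.3% → the two-dose vaccine
65-plus: the two-dose vaccine 16/46 = 34.8%, Vaccine B 1/5 = 20.0% → the two-dose vaccine
40–64: the two-dose vaccine 24/36 = 66.7%, Vaccine B 12/19 = 63.2% → the two-dose vaccine
Overall: the two-dose vaccine 46/90 = 51.1%, Vaccine B 75/111 = 67.6% → Vaccine B
The two-dose vaccine wins each age group but Vaccine B wins overall — the comparison reverses. The two-dose vaccine's recipients skew toward 65-plus, which has a lower base rate.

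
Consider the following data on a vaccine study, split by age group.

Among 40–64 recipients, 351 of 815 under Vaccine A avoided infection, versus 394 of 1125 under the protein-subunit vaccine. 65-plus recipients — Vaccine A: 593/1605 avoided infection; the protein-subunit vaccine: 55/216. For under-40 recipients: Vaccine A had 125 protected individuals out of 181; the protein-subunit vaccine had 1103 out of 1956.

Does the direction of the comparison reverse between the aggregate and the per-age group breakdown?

40–64: Vaccine A 351/815 = 43.1%, the protein-subunit vaccine 394/1125 = 35.0% → Vaccine A
65-plus: Vaccine A 593/1605 = 36.9%, the protein-subunit vaccine 55/216 = 25.5% → Vaccine A
Under-40: Vaccine A 125/181 = 69.1%, the protein-subunit vaccine 1103/1956 = 56.4% → Vaccine A
Overall: Vaccine A 1069/2601 = 41.1%, the protein-subunit vaccine 1552/3297 = 47.1% → the protein-subunit vaccine
Vaccine A wins each age group but the protein-subunit vaccine wins overall — the comparison reverses. Vaccine A's recipients skew toward 65-plus, which has a lower base rate.

Yes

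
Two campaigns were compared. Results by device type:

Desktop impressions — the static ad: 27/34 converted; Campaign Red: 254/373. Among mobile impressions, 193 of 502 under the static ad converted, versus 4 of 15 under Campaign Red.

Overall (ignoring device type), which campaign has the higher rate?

Desktop: the static ad 27/34 = 79.4%, Campaign Red 254/373 = 68.1% → the static ad
Mobile: the static ad 193/502 = 38.4%, Campaign Red 4/15 = 26.7% → the static ad
Overall: the static ad 220/536 = 41.0%, Campaign Red 258/388 = 66.5% → Campaign Red
(The static ad wins every device group but Campaign Red wins overall — the static ad's impressions skew toward the low-rate mobile group.)

Campaign Red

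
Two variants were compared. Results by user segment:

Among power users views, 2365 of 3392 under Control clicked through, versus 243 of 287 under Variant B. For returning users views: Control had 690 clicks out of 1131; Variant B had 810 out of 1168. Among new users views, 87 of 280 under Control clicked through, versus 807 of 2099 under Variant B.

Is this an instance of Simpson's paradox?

Power users: Control 2365/3392 = 69.7%, Variant B 243/287 = 84.7% → Variant B
Returning users: Control 690/1131 = 61.0%, Variant B 810/1168 = 69.3% → Variant B
New users: Control 87/280 = 31.1%, Variant B 807/2099 = 38.4% → Variant B
Overall: Control 3142/4803 = 65.4%, Variant B 1860/3554 = 52.3% → Control
Variant B wins each user group but Control wins overall — the comparison reverses. Variant B's views skew toward new users, which has a lower base rate.

Yes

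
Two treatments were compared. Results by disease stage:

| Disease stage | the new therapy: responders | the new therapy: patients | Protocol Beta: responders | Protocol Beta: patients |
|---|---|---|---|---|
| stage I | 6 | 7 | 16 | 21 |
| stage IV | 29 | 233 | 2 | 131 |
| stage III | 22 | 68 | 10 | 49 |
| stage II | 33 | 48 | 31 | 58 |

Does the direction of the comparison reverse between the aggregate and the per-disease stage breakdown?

Stage I: the new therapy 6/7 = 85.7%, Protocol Beta 16/21 = 76.2% → the new therapy
Stage IV: the new therapy 29/233 = 12.4%, Protocol Beta 2/131 = 1.5% → the new therapy
Stage III: the new therapy 22/68 = 32.4%, Protocol Beta 10/49 = 20.4% → the new therapy
Stage II: the new therapy 33/48 = 68.8%, Protocol Beta 31/58 = 53.4% → the new therapy
Overall: the new therapy 90/356 = 25.3%, Protocol Beta 59/259 = 22.8% → the new therapy
The new therapy wins overall and in every disease group — no reversal.

No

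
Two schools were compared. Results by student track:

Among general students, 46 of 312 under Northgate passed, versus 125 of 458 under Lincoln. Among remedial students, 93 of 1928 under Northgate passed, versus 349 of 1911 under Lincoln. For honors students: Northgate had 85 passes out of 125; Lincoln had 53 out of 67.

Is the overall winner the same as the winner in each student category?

General: Northgate 46/312 = 14.7%, Lincoln 125/458 = 27.3% → Lincoln
Remedial: Northgate 93/1928 = 4.8%, Lincoln 349/1911 = 18.3% → Lincoln
Honors: Northgate 85/125 = 68.0%, Lincoln 53/67 = 79.1% → Lincoln
Overall: Northgate 224/2365 = 9.5%, Lincoln 527/2436 = 21.6% → Lincoln
Lincoln wins overall and in every student group — no reversal.

Yes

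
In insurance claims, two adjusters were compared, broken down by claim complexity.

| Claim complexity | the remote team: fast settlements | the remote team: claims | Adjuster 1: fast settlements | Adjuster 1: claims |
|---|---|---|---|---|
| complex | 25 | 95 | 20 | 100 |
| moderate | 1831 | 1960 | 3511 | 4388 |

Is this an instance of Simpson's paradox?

No

Complex: the remote team 25/95 = 26.3%, Adjuster 1 20/100 = 20.0% → the remote team
Moderate: the remote team 1831/1960 = 93.4%, Adjuster 1 3511/4388 = 80.0% → the remote team
Overall: the remote team 1856/2055 = 90.3%, Adjuster 1 3531/4488 = 78.7% → the remote team
The remote team wins overall and in every claim group — no reversal.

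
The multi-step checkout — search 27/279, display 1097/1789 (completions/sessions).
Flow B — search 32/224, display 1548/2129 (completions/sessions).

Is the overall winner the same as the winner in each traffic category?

Search: the multi-step checkout 27/279 = 9.7%, Flow B 32/224 = 14.3% → Flow B
Display: the multi-step checkout 1097/1789 = 61.3%, Flow B 1548/2129 = 72.7% → Flow B
Overall: the multi-step checkout 1124/2068 = 54.4%, Flow B 1580/2353 = 67.1% → Flow B
Flow B wins overall and in every traffic group — no reversal.

Yes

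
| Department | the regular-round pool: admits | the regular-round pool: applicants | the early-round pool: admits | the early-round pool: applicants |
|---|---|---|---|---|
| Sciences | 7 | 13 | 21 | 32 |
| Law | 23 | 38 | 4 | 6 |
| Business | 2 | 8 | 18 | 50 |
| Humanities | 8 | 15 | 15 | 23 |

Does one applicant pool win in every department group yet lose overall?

Sciences: the regular-round pool 7/13 = 53.8%, the early-round pool 21/32 = 65.6% → the early-round pool
Law: the regular-round pool 23/38 = 60.5%, the early-round pool 4/6 = 66.7% → the early-round pool
Business: the regular-round pool 2/8 = 25.0%, the early-round pool 18/50 = 36.0% → the early-round pool
Humanities: the regular-round pool 8/15 = 53.3%, the early-round pool 15/23 = 65.2% → the early-round pool
Overall: the regular-round pool 40/74 = 54.1%, the early-round pool 58/111 = 52.3% → the regular-round pool
The early-round pool wins each department group but the regular-round pool wins overall — the comparison reverses. The early-round pool's applicants skew toward Business, which has a lower base rate.

Yes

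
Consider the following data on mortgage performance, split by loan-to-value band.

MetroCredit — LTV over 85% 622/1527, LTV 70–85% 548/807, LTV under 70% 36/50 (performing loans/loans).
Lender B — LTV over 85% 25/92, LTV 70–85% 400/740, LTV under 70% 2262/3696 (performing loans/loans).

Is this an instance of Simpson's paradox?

LTV over 85%: MetroCredit 622/1527 = 40.7%, Lender B 25/92 = 27.2% → MetroCredit
LTV 70–85%: MetroCredit 548/807 = 67.9%, Lender B 400/740 = 54.1% → MetroCredit
LTV under 70%: MetroCredit 36/50 = 72.0%, Lender B 2262/3696 = 61.2% → MetroCredit
Overall: MetroCredit 1206/2384 = 50.6%, Lender B 2687/4528 = 59.3% → Lender B
MetroCredit wins each loan-to-value group but Lender B wins overall — the comparison reverses. MetroCredit's loans skew toward LTV over 85%, which has a lower base rate.

Yes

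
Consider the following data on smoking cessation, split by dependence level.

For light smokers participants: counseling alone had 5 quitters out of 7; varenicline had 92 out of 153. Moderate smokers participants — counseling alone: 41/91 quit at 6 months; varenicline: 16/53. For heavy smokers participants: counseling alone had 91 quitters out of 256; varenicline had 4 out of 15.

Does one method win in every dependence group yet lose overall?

Light smokers: counseling alone 5/7 = 71.4%, varenicline 92/153 = 60.1% → counseling alone
Moderate smokers: counseling alone 41/91 = 45.1%, varenicline 16/53 = 30.2% → counseling alone
Heavy smokers: counseling alone 91/256 = 35.5%, varenicline 4/15 = 26.7% → counseling alone
Overall: counseling alone 137/354 = 38.7%, varenicline 112/221 = 50.7% → varenicline
Counseling alone wins each dependence group but varenicline wins overall — the comparison reverses. Counseling alone's participants skew toward heavy smokers, which has a lower base rate.

Yes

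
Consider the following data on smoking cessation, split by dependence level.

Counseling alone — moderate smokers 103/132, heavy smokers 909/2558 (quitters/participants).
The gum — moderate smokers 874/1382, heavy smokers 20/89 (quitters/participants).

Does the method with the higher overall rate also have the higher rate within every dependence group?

No

Moderate smokers: counseling alone 103/132 = 78.0%, the gum 874/1382 = 63.2% → counseling alone
Heavy smokers: counseling alone 909/2558 = 35.5%, the gum 20/89 = 22.5% → counseling alone
Overall: counseling alone 1012/2690 = 37.6%, the gum 894/1471 = 60.8% → the gum
Counseling alone wins each dependence group but the gum wins overall — the comparison reverses. Counseling alone's participants skew toward heavy smokers, which has a lower base rate.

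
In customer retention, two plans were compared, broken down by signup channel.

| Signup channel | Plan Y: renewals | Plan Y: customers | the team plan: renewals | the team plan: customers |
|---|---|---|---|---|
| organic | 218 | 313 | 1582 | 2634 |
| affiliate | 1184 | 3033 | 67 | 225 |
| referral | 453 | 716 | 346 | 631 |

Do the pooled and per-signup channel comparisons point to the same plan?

Organic: Plan Y 218/313 = 69.6%, the team plan 1582/2634 = 60.1% → Plan Y
Affiliate: Plan Y 1184/3033 = 39.0%, the team plan 67/225 = 29.8% → Plan Y
Referral: Plan Y 453/716 = 63.3%, the team plan 346/631 = 54.8% → Plan Y
Overall: Plan Y 1855/4062 = 45.7%, the team plan 1995/3490 = 57.2% → the team plan
Plan Y wins each signup group but the team plan wins overall — the comparison reverses. Plan Y's customers skew toward affiliate, which has a lower base rate.

No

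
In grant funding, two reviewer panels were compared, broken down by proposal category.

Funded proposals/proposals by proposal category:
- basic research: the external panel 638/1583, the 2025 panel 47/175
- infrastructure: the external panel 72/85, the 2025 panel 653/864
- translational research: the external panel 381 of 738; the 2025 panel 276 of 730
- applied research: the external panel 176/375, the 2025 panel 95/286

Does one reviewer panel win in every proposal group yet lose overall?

Basic research: the external panel 638/1583 = 40.3%, the 2025 panel 47/175 = 26.9% → the external panel
Infrastructure: the external panel 72/85 = 84.7%, the 2025 panel 653/864 = 75.6% → the external panel
Translational research: the external panel 381/738 = 51.6%, the 2025 panel 276/730 = 37.8% → the external panel
Applied research: the external panel 176/375 = 46.9%, the 2025 panel 95/286 = 33.2% → the external panel
Overall: the external panel 1267/2781 = 45.6%, the 2025 panel 1071/2055 = 52.1% → the 2025 panel
The external panel wins each proposal group but the 2025 panel wins overall — the comparison reverses. The external panel's proposals skew toward basic research, which has a lower base rate.

Yes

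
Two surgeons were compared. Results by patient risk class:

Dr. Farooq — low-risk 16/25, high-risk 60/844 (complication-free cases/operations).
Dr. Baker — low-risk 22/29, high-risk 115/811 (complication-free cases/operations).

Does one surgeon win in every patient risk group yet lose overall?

No

Low-risk: Dr. Farooq 16/25 = 64.0%, Dr. Baker 22/29 = 75.9% → Dr. Baker
High-risk: Dr. Farooq 60/844 = 7.1%, Dr. Baker 115/811 = 14.2% → Dr. Baker
Overall: Dr. Farooq 76/869 = 8.7%, Dr. Baker 137/840 = 16.3% → Dr. Baker
Dr. Baker wins overall and in every patient risk group — no reversal.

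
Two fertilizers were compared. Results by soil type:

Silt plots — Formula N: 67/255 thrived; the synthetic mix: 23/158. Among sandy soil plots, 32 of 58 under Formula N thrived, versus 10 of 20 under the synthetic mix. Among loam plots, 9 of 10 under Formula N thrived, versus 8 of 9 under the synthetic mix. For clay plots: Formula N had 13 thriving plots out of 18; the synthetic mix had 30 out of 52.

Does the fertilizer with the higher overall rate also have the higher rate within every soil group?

Silt: Formula N 67/255 = 26.3%, the synthetic mix 23/158 = 14.6% → Formula N
Sandy soil: Formula N 32/58 = 55.2%, the synthetic mix 10/20 = 50.0% → Formula N
Loam: Formula N 9/10 = 90.0%, the synthetic mix 8/9 = 88.9% → Formula N
Clay: Formula N 13/18 = 72.2%, the synthetic mix 30/52 = 57.7% → Formula N
Overall: Formula N 121/341 = 35.5%, the synthetic mix 71/239 = 29.7% → Formula N
Formula N wins overall and in every soil group — no reversal.

Yes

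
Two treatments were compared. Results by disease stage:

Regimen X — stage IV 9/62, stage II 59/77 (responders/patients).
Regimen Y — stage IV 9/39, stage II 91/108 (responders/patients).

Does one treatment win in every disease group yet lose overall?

No

Stage IV: Regimen X 9/62 = 14.5%, Regimen Y 9/39 = 23.1% → Regimen Y
Stage II: Regimen X 59/77 = 76.6%, Regimen Y 91/108 = 84.3% → Regimen Y
Overall: Regimen X 68/139 = 48.9%, Regimen Y 100/147 = 68.0% → Regimen Y
Regimen Y wins overall and in every disease group — no reversal.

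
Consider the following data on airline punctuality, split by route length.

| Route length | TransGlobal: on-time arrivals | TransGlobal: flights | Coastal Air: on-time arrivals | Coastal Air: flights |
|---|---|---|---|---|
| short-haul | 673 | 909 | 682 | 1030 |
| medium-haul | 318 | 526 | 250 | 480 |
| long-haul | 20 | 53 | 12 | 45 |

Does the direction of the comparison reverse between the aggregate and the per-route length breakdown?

No

Short-haul: TransGlobal 673/909 = 74.0%, Coastal Air 682/1030 = 66.2% → TransGlobal
Medium-haul: TransGlobal 318/526 = 60.5%, Coastal Air 250/480 = 52.1% → TransGlobal
Long-haul: TransGlobal 20/53 = 37.7%, Coastal Air 12/45 = 26.7% → TransGlobal
Overall: TransGlobal 1011/1488 = 67.9%, Coastal Air 944/1555 = 60.7% → TransGlobal
TransGlobal wins overall and in every route group — no reversal.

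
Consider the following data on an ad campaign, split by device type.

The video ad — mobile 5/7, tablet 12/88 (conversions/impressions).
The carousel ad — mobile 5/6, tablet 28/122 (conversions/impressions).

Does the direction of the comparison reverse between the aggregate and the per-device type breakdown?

No

Mobile: the video ad 5/7 = 71.4%, the carousel ad 5/6 = 83.3% → the carousel ad
Tablet: the video ad 12/88 = 13.6%, the carousel ad 28/122 = 23.0% → the carousel ad
Overall: the video ad 17/95 = 17.9%, the carousel ad 33/128 = 25.8% → the carousel ad
The carousel ad wins overall and in every device group — no reversal.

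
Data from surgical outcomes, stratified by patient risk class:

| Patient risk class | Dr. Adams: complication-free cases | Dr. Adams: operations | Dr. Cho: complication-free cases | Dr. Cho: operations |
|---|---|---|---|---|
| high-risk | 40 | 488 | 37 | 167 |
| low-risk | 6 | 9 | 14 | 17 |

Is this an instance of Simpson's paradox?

No

High-risk: Dr. Adams 40/488 = 8.2%, Dr. Cho 37/167 = 22.2% → Dr. Cho
Low-risk: Dr. Adams 6/9 = 66.7%, Dr. Cho 14/17 = 82.4% → Dr. Cho
Overall: Dr. Adams 46/497 = 9.3%, Dr. Cho 51/184 = 27.7% → Dr. Cho
Dr. Cho wins overall and in every patient risk group — no reversal.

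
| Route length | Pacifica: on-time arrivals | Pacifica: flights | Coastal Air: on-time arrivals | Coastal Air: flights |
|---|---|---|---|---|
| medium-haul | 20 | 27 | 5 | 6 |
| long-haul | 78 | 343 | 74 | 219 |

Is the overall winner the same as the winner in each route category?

Medium-haul: Pacifica 20/27 = 74.1%, Coastal Air 5/6 = 83.3% → Coastal Air
Long-haul: Pacifica 78/343 = 22.7%, Coastal Air 74/219 = 33.8% → Coastal Air
Overall: Pacifica 98/370 = 26.5%, Coastal Air 79/225 = 35.1% → Coastal Air
Coastal Air wins overall and in every route group — no reversal.

Yes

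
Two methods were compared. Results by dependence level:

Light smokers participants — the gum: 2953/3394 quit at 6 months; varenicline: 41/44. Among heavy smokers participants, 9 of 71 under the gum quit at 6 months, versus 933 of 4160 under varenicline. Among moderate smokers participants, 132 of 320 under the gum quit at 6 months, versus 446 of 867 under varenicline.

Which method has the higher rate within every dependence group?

Light smokers: the gum 2953/3394 = 87.0%, varenicline 41/44 = 93.2% → varenicline
Heavy smokers: the gum 9/71 = 12.7%, varenicline 933/4160 = 22.4% → varenicline
Moderate smokers: the gum 132/320 = 41.2%, varenicline 446/867 = 51.4% → varenicline
Varenicline has the higher rate in all 3 groups.

varenicline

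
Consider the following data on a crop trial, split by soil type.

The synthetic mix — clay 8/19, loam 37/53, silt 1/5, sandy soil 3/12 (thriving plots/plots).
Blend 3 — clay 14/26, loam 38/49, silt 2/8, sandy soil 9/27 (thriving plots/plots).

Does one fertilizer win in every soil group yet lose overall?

No

Clay: the synthetic mix 8/19 = 42.1%, Blend 3 14/26 = 53.8% → Blend 3
Loam: the synthetic mix 37/53 = 69.8%, Blend 3 38/49 = 77.6% → Blend 3
Silt: the synthetic mix 1/5 = 20.0%, Blend 3 2/8 = 25.0% → Blend 3
Sandy soil: the synthetic mix 3/12 = 25.0%, Blend 3 9/27 = 33.3% → Blend 3
Overall: the synthetic mix 49/89 = 55.1%, Blend 3 63/110 = 57.3% → Blend 3
Blend 3 wins overall and in every soil group — no reversal.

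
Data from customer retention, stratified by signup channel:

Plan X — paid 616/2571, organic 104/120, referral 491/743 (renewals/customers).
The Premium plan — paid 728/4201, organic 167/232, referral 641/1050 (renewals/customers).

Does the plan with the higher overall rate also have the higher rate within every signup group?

Yes

Paid: Plan X 616/2571 = 24.0%, the Premium plan 728/4201 = 17.3% → Plan X
Organic: Plan X 104/120 = 86.7%, the Premium plan 167/232 = 72.0% → Plan X
Referral: Plan X 491/743 = 66.1%, the Premium plan 641/1050 = 61.0% → Plan X
Overall: Plan X 1211/3434 = 35.3%, the Premium plan 1536/5483 = 28.0% → Plan X
Plan X wins overall and in every signup group — no reversal.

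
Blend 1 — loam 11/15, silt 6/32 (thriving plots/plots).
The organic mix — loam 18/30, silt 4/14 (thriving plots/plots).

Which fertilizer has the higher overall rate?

Loam: Blend 1 11/15 = 73.3%, the organic mix 18/30 = 60.0% → Blend 1
Silt: Blend 1 6/32 = 18.8%, the organic mix 4/14 = 28.6% → the organic mix
Overall: Blend 1 17/47 = 36.2%, the organic mix 22/44 = 50.0% → the organic mix
(Neither sweeps every soil group, but the organic mix has the higher pooled rate.)

the organic mix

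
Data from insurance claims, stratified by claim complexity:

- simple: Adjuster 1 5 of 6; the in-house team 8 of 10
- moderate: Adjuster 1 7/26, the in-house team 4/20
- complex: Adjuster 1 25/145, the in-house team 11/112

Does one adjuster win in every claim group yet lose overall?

No

Simple: Adjuster 1 5/6 = 83.3%, the in-house team 8/10 = 80.0% → Adjuster 1
Moderate: Adjuster 1 7/26 = 26.9%, the in-house team 4/20 = 20.0% → Adjuster 1
Complex: Adjuster 1 25/145 = 17.2%, the in-house team 11/112 = 9.8% → Adjuster 1
Overall: Adjuster 1 37/177 = 20.9%, the in-house team 23/142 = 16.2% → Adjuster 1
Adjuster 1 wins overall and in every claim group — no reversal.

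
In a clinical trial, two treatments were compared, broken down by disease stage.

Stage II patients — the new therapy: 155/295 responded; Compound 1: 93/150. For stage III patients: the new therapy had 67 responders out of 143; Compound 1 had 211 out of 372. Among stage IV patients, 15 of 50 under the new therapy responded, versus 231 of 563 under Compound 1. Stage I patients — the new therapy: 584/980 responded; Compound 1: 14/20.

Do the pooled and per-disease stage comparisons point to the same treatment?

No

Stage II: the new therapy 155/295 = 52.5%, Compound 1 93/150 = 62.0% → Compound 1
Stage III: the new therapy 67/143 = 46.9%, Compound 1 211/372 = 56.7% → Compound 1
Stage IV: the new therapy 15/50 = 30.0%, Compound 1 231/563 = 41.0% → Compound 1
Stage I: the new therapy 584/980 = 59.6%, Compound 1 14/20 = 70.0% → Compound 1
Overall: the new therapy 821/1468 = 55.9%, Compound 1 549/1105 = 49.7% → the new therapy
Compound 1 wins each disease group but the new therapy wins overall — the comparison reverses. Compound 1's patients skew toward stage IV, which has a lower base rate.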